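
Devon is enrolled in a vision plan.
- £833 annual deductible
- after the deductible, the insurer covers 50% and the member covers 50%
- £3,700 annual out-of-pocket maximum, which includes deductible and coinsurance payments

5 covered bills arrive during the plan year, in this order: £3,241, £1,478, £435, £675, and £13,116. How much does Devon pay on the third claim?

Claim 1 (£3,241): deductible takes £833, £2,408 remains; coinsurance £2,408 × 50% = £1,204. Member pays £2,037; OOP now £2,037.
Claim 2 (£1,478): 50% coinsurance on £1,478 = £739. Cost to member: £739. OOP to date £2,776.
Claim 3 (£435): deductible met; 50% of £435 = £217.50. Member owes £217.50 (running OOP £2,993.50).

£217.50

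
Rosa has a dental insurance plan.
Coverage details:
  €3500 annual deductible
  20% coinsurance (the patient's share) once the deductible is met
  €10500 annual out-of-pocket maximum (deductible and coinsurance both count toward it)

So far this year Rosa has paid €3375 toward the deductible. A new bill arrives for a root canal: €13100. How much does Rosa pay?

Deductible still to meet: €3500 − €3375 = €125.
That leaves €13100 − €125 = €12975 for coinsurance.
Patient's 20% share of €12975 is €2595.
So the patient owes €125 + €2595 = €2720 before any cap.
Total out-of-pocket so far would be €3375 + €2720 = €6095, below the €10500 cap — no reduction.

€2720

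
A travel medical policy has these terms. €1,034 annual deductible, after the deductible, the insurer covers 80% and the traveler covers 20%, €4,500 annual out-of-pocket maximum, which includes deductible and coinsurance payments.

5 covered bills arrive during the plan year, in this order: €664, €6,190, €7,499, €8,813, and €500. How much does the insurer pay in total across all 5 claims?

Bill 1, €664: all of it applies to the deductible. Cost to traveler: €664. OOP to date €664. Insurer: €664 − €664 = €0.
Bill 2, €6,190: €370 finishes the deductible; €5,820 goes to coinsurance; traveler's 20% is €1,164. Cost to traveler: €1,534. OOP to date €2,198. Plan pays €6,190 − €1,534 = €4,656.
Bill 3, €7,499: deductible met; 20% of €7,499 = €1,499.80. Traveler owes €1,499.80 (running OOP €3,697.80). Plan pays €7,499 − €1,499.80 = €5,999.20.
Bill 4, €8,813: deductible already satisfied, so traveler's share is 20% × €8,813 = €1,762.60. That would push OOP to €5,460.40, over the €4,500 cap, so traveler pays €4,500 − €3,697.80 = €802.20. Plan pays €8,813 − €802.20 = €8,010.80.
Bill 5, €500: deductible already satisfied, so traveler's share is 20% × €500 = €100. That would push OOP to €4,600, over the €4,500 cap, so traveler pays €4,500 − €4,500 = €0. Plan pays €500 − €0 = €500.
Insurer total: €0 + €4,656 + €5,999.20 + €8,010.80 + €500 = €19,166.

€19,166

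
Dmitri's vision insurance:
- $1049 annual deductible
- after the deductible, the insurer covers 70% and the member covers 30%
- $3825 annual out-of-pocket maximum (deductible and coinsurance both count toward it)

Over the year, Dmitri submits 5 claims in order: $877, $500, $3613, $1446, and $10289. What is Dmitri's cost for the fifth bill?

$1159.90

Claim 1 — $877: fully absorbed by the deductible. Member pays $877; OOP now $877.
Claim 2 — $500: deductible takes $172, $328 remains; coinsurance $328 × 30% = $98.40. Member pays $270.40; OOP now $1147.40.
Claim 3 — $3613: deductible met; 30% of $3613 = $1083.90. Member pays $1083.90; OOP now $2231.30.
Claim 4 — $1446: 30% coinsurance on $1446 = $433.80. Cost to member: $433.80. OOP to date $2665.10.
Claim 5 — $10289: deductible already satisfied, so member's share is 30% × $10289 = $3086.70. OOP would hit $5751.80 > $3825, so the cap limits the member to $3825 − $2665.10 = $1159.90.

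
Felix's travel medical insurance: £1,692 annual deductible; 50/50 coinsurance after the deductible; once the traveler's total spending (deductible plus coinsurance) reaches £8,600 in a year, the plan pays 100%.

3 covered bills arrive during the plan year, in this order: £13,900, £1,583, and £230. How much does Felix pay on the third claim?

£12.50

Claim 1 — £13,900: deductible takes £1,692, £12,208 remains; 50% of £12,208 = £6,104. Traveler pays £7,796; OOP now £7,796.
Claim 2 — £1,583: deductible already satisfied, so traveler's share is 50% × £1,583 = £791.50. Traveler owes £791.50 (running OOP £8,587.50).
Claim 3 — £230: deductible already satisfied, so traveler's share is 50% × £230 = £115. OOP would hit £8,702.50 > £8,600, so the cap limits the traveler to £8,600 − £8,587.50 = £12.50.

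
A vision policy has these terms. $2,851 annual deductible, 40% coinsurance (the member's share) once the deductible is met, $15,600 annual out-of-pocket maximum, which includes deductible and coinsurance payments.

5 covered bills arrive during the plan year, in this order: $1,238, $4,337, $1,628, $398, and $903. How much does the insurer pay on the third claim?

Claim 1 — $1,238: fully absorbed by the deductible. Cost to member: $1,238. OOP to date $1,238. Insurer: $1,238 − $1,238 = $0.
Claim 2 — $4,337: $1,613 finishes the deductible; $2,724 goes to coinsurance; 40% of $2,724 = $1,089.60. Member pays $2,702.60; OOP now $3,940.60. Plan pays $4,337 − $2,702.60 = $1,634.40.
Claim 3 — $1,628: deductible already satisfied, so member's share is 40% × $1,628 = $651.20. Cost to member: $651.20. OOP to date $4,591.80. Plan pays $1,628 − $651.20 = $976.80.

$976.80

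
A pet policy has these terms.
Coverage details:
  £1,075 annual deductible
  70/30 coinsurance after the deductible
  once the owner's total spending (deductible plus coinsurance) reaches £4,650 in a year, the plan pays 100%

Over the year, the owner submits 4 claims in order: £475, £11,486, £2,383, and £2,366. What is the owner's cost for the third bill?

£309.20

#1 (£475): all of it applies to the deductible. Cost to owner: £475. OOP to date £475.
#2 (£11,486): £600 to deductible, leaving £10,886; 30% of £10,886 = £3,265.80. Owner pays £3,865.80; OOP now £4,340.80.
#3 (£2,383): 30% coinsurance on £2,383 = £714.90. That would push OOP to £5,055.70, over the £4,650 cap, so owner pays £4,650 − £4,340.80 = £309.20.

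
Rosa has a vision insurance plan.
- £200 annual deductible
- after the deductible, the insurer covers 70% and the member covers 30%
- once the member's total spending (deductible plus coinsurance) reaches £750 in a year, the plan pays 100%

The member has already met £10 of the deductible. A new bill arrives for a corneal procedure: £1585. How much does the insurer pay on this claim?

£976.50

Remaining deductible: £200 − £10 = £190.
The remaining £1395 (= £1585 − £190) moves to coinsurance.
Member's 30% share of £1395 is £418.50.
Member responsibility before any cap: £190 + £418.50 = £608.50.
Year-to-date out-of-pocket becomes £10 + £608.50 = £618.50, still under the £750 maximum, so no cap applies.
Insurer pays the balance: £1585 − £608.50 = £976.50.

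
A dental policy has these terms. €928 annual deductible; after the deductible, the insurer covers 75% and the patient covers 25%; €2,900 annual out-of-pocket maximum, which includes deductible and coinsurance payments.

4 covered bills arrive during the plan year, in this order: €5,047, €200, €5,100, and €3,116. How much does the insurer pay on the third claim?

€4,207.75

Bill 1, €5,047: €928 to deductible, leaving €4,119; 25% of €4,119 = €1,029.75. Cost to patient: €1,957.75. OOP to date €1,957.75. Plan pays €5,047 − €1,957.75 = €3,089.25.
Bill 2, €200: 25% coinsurance on €200 = €50. Patient owes €50 (running OOP €2,007.75). Plan pays €200 − €50 = €150.
Bill 3, €5,100: deductible met; 25% of €5,100 = €1,275. OOP would hit €3,282.75 > €2,900, so the cap limits the patient to €2,900 − €2,007.75 = €892.25. Plan pays €5,100 − €892.25 = €4,207.75.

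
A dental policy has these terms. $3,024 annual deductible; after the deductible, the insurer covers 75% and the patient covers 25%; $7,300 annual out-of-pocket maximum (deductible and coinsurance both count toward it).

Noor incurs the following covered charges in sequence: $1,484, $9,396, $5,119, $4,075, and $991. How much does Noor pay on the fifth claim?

$13.50

Claim 1 ($1,484): entire amount goes to the deductible. Patient owes $1,484 (running OOP $1,484).
Claim 2 ($9,396): $1,540 finishes the deductible; $7,856 goes to coinsurance; 25% of $7,856 = $1,964. Cost to patient: $3,504. OOP to date $4,988.
Claim 3 ($5,119): deductible met; 25% of $5,119 = $1,279.75. Patient owes $1,279.75 (running OOP $6,267.75).
Claim 4 ($4,075): 25% coinsurance on $4,075 = $1,018.75. Patient pays $1,018.75; OOP now $7,286.50.
Claim 5 ($991): deductible already satisfied, so patient's share is 25% × $991 = $247.75. That would push OOP to $7,534.25, over the $7,300 cap, so patient pays $7,300 − $7,286.50 = $13.50.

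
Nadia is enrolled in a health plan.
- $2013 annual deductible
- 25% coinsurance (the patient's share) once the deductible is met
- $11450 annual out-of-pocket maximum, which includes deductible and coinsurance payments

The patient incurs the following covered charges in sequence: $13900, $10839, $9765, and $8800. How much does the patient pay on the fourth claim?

Bill 1, $13900: deductible takes $2013, $11887 remains; coinsurance $11887 × 25% = $2971.75. Patient owes $4984.75 (running OOP $4984.75).
Bill 2, $10839: 25% coinsurance on $10839 = $2709.75. Cost to patient: $2709.75. OOP to date $7694.50.
Bill 3, $9765: deductible already satisfied, so patient's share is 25% × $9765 = $2441.25. Patient owes $2441.25 (running OOP $10135.75).
Bill 4, $8800: 25% coinsurance on $8800 = $2200. Adding that to $10135.75 gives $12335.75, past the $11450 cap; patient pays only $11450 − $10135.75 = $1314.25.

$1314.25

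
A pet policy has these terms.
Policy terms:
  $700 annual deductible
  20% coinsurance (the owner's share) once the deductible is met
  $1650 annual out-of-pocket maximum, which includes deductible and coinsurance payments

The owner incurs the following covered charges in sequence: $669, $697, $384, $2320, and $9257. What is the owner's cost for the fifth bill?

$276

Claim 1 — $669: all of it applies to the deductible. Owner owes $669 (running OOP $669).
Claim 2 — $697: $31 to deductible, leaving $666; coinsurance $666 × 20% = $133.20. Owner pays $164.20; OOP now $833.20.
Claim 3 — $384: deductible met; 20% of $384 = $76.80. Owner pays $76.80; OOP now $910.
Claim 4 — $2320: deductible already satisfied, so owner's share is 20% × $2320 = $464. Owner pays $464; OOP now $1374.
Claim 5 — $9257: deductible already satisfied, so owner's share is 20% × $9257 = $1851.40. Adding that to $1374 gives $3225.40, past the $1650 cap; owner pays only $1650 − $1374 = $276.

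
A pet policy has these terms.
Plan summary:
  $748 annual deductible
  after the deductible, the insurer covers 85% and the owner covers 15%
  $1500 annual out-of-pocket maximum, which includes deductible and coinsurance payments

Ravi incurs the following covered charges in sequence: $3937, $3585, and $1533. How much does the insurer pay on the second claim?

$3311.35

Claim 1 — $3937: $748 to deductible, leaving $3189; coinsurance $3189 × 15% = $478.35. Owner owes $1226.35 (running OOP $1226.35). Insurer: $3937 − $1226.35 = $2710.65.
Claim 2 — $3585: 15% coinsurance on $3585 = $537.75. Adding that to $1226.35 gives $1764.10, past the $1500 cap; owner pays only $1500 − $1226.35 = $273.65. Insurer: $3585 − $273.65 = $3311.35.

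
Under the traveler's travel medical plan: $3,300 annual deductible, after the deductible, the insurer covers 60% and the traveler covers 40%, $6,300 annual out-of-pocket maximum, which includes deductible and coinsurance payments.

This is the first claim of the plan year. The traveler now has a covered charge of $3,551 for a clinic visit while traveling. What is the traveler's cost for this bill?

$3,400.40

Nothing has been paid toward the $3,300 deductible, so the first $3,300 of this charge is applied there.
The remaining $251 (= $3,551 − $3,300) moves to coinsurance.
Coinsurance: $251 × 40% = $100.40.
So the traveler owes $3,300 + $100.40 = $3,400.40 before any cap.
Year-to-date out-of-pocket becomes $0 + $3,400.40 = $3,400.40, still under the $6,300 maximum, so no cap applies.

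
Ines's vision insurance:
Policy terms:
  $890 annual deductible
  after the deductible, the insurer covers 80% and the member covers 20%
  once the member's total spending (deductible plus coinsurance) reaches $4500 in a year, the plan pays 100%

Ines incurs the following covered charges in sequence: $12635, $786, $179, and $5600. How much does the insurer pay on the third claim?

$143.20

Bill 1, $12635: $890 finishes the deductible; $11745 goes to coinsurance; coinsurance $11745 × 20% = $2349. Member owes $3239 (running OOP $3239). Plan pays $12635 − $3239 = $9396.
Bill 2, $786: 20% coinsurance on $786 = $157.20. Cost to member: $157.20. OOP to date $3396.20. Plan pays $786 − $157.20 = $628.80.
Bill 3, $179: deductible met; 20% of $179 = $35.80. Member owes $35.80 (running OOP $3432). Insurer: $179 − $35.80 = $143.20.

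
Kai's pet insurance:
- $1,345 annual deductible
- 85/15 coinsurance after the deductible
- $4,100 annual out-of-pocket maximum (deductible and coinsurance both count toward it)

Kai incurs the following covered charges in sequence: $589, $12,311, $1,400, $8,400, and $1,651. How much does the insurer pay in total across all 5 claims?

$20,251

#1 ($589): all of it applies to the deductible. Owner owes $589 (running OOP $589). Plan pays $589 − $589 = $0.
#2 ($12,311): deductible takes $756, $11,555 remains; 15% of $11,555 = $1,733.25. Cost to owner: $2,489.25. OOP to date $3,078.25. Plan pays $12,311 − $2,489.25 = $9,821.75.
#3 ($1,400): deductible met; 15% of $1,400 = $210. Owner owes $210 (running OOP $3,288.25). Plan pays $1,400 − $210 = $1,190.
#4 ($8,400): deductible already satisfied, so owner's share is 15% × $8,400 = $1,260. That would push OOP to $4,548.25, over the $4,100 cap, so owner pays $4,100 − $3,288.25 = $811.75. Plan pays $8,400 − $811.75 = $7,588.25.
#5 ($1,651): deductible already satisfied, so owner's share is 15% × $1,651 = $247.65. Adding that to $4,100 gives $4,347.65, past the $4,100 cap; owner pays only $4,100 − $4,100 = $0. Plan pays $1,651 − $0 = $1,651.
Insurer total: $0 + $9,821.75 + $1,190 + $7,588.25 + $1,651 = $20,251.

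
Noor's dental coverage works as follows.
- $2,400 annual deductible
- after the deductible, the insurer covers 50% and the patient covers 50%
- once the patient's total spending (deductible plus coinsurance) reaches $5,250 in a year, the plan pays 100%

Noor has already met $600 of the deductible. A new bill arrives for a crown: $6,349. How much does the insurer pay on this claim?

$2,274.50

$600 of the $2,400 deductible is already met, leaving $1,800.
That leaves $6,349 − $1,800 = $4,549 for coinsurance.
Patient's 50% share of $4,549 is $2,274.50.
That puts the patient's cost at $1,800 + $2,274.50 = $4,074.50 before any cap.
Year-to-date out-of-pocket becomes $600 + $4,074.50 = $4,674.50, still under the $5,250 maximum, so no cap applies.
Insurer pays the balance: $6,349 − $4,074.50 = $2,274.50.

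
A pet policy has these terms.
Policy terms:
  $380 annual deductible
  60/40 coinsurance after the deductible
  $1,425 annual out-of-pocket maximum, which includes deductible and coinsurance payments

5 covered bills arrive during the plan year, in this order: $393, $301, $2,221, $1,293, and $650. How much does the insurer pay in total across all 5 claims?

#1 ($393): deductible takes $380, $13 remains; 40% of $13 = $5.20. Cost to owner: $385.20. OOP to date $385.20. Plan pays $393 − $385.20 = $7.80.
#2 ($301): deductible met; 40% of $301 = $120.40. Owner owes $120.40 (running OOP $505.60). Insurer: $301 − $120.40 = $180.60.
#3 ($2,221): deductible already satisfied, so owner's share is 40% × $2,221 = $888.40. Cost to owner: $888.40. OOP to date $1,394. Plan pays $2,221 − $888.40 = $1,332.60.
#4 ($1,293): deductible already satisfied, so owner's share is 40% × $1,293 = $517.20. OOP would hit $1,911.20 > $1,425, so the cap limits the owner to $1,425 − $1,394 = $31. Insurer: $1,293 − $31 = $1,262.
#5 ($650): deductible met; 40% of $650 = $260. That would push OOP to $1,685, over the $1,425 cap, so owner pays $1,425 − $1,425 = $0. Insurer: $650 − $0 = $650.
Insurer total = bills − owner's total = $4,858 − $1,425 = $3,433.

$3,433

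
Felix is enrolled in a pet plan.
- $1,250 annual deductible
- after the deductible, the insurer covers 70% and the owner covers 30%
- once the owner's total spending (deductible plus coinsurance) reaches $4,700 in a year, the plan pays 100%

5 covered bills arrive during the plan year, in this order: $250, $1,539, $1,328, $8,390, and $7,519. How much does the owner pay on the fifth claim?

#1 ($250): all of it applies to the deductible. Owner owes $250 (running OOP $250).
#2 ($1,539): $1,000 to deductible, leaving $539; coinsurance $539 × 30% = $161.70. Owner pays $1,161.70; OOP now $1,411.70.
#3 ($1,328): deductible already satisfied, so owner's share is 30% × $1,328 = $398.40. Owner pays $398.40; OOP now $1,810.10.
#4 ($8,390): 30% coinsurance on $8,390 = $2,517. Owner pays $2,517; OOP now $4,327.10.
#5 ($7,519): deductible already satisfied, so owner's share is 30% × $7,519 = $2,255.70. Adding that to $4,327.10 gives $6,582.80, past the $4,700 cap; owner pays only $4,700 − $4,327.10 = $372.90.

$372.90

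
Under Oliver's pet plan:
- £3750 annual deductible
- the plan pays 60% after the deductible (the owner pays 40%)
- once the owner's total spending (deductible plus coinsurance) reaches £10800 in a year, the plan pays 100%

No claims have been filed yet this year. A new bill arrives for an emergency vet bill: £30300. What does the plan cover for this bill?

Nothing has been paid toward the £3750 deductible, so the first £3750 of this charge is applied there.
After the £3750 deductible portion, £30300 − £3750 = £26550 is subject to coinsurance.
40% of £26550 = £10620 falls to the owner.
That puts the owner's cost at £3750 + £10620 = £14370 before any cap.
Year-to-date out-of-pocket would reach £0 + £14370 = £14370, above the £10800 maximum, so the owner pays only £10800 − £0 = £10800.
The plan picks up £30300 − £10800 = £19500.

£19500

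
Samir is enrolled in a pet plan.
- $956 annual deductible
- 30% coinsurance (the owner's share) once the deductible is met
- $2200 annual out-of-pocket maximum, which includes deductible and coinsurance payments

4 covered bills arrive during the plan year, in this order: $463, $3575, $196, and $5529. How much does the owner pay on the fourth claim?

Bill 1, $463: fully absorbed by the deductible. Cost to owner: $463. OOP to date $463.
Bill 2, $3575: $493 to deductible, leaving $3082; 30% of $3082 = $924.60. Cost to owner: $1417.60. OOP to date $1880.60.
Bill 3, $196: 30% coinsurance on $196 = $58.80. Cost to owner: $58.80. OOP to date $1939.40.
Bill 4, $5529: deductible already satisfied, so owner's share is 30% × $5529 = $1658.70. OOP would hit $3598.10 > $2200, so the cap limits the owner to $2200 − $1939.40 = $260.60.

$260.60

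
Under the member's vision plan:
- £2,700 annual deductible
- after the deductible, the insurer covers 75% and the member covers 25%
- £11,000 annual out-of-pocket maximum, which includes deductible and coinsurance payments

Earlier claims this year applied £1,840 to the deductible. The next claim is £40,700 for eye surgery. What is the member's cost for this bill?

£9,160

£1,840 of the £2,700 deductible is already met, leaving £860.
The remaining £39,840 (= £40,700 − £860) moves to coinsurance.
Coinsurance: £39,840 × 25% = £9,960.
That puts the member's cost at £860 + £9,960 = £10,820 before any cap.
Year-to-date out-of-pocket would reach £1,840 + £10,820 = £12,660, above the £11,000 maximum, so the member pays only £11,000 − £1,840 = £9,160.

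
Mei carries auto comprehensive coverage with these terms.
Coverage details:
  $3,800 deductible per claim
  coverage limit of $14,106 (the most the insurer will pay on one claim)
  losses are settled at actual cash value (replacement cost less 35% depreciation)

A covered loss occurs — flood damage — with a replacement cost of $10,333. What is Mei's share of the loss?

$7,416.55

Actual cash value after 35% depreciation: $10,333 × 65% = $6,716.45.
Subtract the deductible: $6,716.45 − $3,800 = $2,916.45.
$2,916.45 ≤ $14,106, so the limit doesn't bind; insurer pays $2,916.45.
Policyholder's share is the uncovered remainder: $10,333 − $2,916.45 = $7,416.55.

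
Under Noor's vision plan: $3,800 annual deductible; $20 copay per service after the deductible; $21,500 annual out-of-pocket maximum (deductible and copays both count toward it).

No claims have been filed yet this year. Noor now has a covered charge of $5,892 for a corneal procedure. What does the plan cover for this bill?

$2,072

Deductible not yet touched, so the first $3,800 of the bill goes to the deductible.
After the $3,800 deductible portion, $5,892 − $3,800 = $2,092 is subject to the copay.
Copay on this service: $20.
So the member owes $3,800 + $20 = $3,820 before any cap.
Cumulative spending $0 + $3,820 = $3,820 stays under the $21,500 maximum.
The plan picks up $5,892 − $3,820 = $2,072.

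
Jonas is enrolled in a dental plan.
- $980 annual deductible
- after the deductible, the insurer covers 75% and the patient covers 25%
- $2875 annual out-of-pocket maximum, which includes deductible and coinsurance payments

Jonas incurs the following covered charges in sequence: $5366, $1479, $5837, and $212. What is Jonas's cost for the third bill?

$428.75

#1 ($5366): deductible takes $980, $4386 remains; patient's 25% is $1096.50. Patient pays $2076.50; OOP now $2076.50.
#2 ($1479): 25% coinsurance on $1479 = $369.75. Patient owes $369.75 (running OOP $2446.25).
#3 ($5837): 25% coinsurance on $5837 = $1459.25. OOP would hit $3905.50 > $2875, so the cap limits the patient to $2875 − $2446.25 = $428.75.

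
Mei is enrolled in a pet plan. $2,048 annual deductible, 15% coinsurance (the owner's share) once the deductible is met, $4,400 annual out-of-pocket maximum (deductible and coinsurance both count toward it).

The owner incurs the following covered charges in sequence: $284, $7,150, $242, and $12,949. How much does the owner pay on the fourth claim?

$1,507.80

Bill 1, $284: all of it applies to the deductible. Owner pays $284; OOP now $284.
Bill 2, $7,150: deductible takes $1,764, $5,386 remains; owner's 15% is $807.90. Owner owes $2,571.90 (running OOP $2,855.90).
Bill 3, $242: 15% coinsurance on $242 = $36.30. Cost to owner: $36.30. OOP to date $2,892.20.
Bill 4, $12,949: deductible already satisfied, so owner's share is 15% × $12,949 = $1,942.35. OOP would hit $4,834.55 > $4,400, so the cap limits the owner to $4,400 − $2,892.20 = $1,507.80.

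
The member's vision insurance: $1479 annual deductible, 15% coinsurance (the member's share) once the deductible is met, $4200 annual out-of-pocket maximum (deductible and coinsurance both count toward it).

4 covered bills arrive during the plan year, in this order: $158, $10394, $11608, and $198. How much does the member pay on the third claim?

$1360.05

Bill 1, $158: all of it applies to the deductible. Member owes $158 (running OOP $158).
Bill 2, $10394: $1321 finishes the deductible; $9073 goes to coinsurance; member's 15% is $1360.95. Member owes $2681.95 (running OOP $2839.95).
Bill 3, $11608: 15% coinsurance on $11608 = $1741.20. OOP would hit $4581.15 > $4200, so the cap limits the member to $4200 − $2839.95 = $1360.05.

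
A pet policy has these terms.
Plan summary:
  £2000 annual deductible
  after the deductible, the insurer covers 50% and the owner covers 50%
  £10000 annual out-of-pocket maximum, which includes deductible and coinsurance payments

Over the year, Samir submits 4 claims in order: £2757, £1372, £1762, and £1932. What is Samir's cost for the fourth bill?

Claim 1 — £2757: £2000 to deductible, leaving £757; 50% of £757 = £378.50. Cost to owner: £2378.50. OOP to date £2378.50.
Claim 2 — £1372: deductible already satisfied, so owner's share is 50% × £1372 = £686. Owner pays £686; OOP now £3064.50.
Claim 3 — £1762: deductible already satisfied, so owner's share is 50% × £1762 = £881. Owner pays £881; OOP now £3945.50.
Claim 4 — £1932: deductible already satisfied, so owner's share is 50% × £1932 = £966. Cost to owner: £966. OOP to date £4911.50.

£966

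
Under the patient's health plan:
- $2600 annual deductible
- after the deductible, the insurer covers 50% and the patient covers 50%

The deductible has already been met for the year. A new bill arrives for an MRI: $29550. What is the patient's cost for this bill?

$14775

With the deductible met, the entire $29550 is subject to coinsurance.
Coinsurance: $29550 × 50% = $14775.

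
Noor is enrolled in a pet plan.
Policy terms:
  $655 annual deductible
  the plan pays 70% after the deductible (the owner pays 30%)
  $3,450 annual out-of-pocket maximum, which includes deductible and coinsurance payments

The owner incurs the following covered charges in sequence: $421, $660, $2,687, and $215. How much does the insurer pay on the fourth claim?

Bill 1, $421: entire amount goes to the deductible. Owner pays $421; OOP now $421. Insurer: $421 − $421 = $0.
Bill 2, $660: $234 finishes the deductible; $426 goes to coinsurance; 30% of $426 = $127.80. Owner owes $361.80 (running OOP $782.80). Plan pays $660 − $361.80 = $298.20.
Bill 3, $2,687: 30% coinsurance on $2,687 = $806.10. Cost to owner: $806.10. OOP to date $1,588.90. Insurer: $2,687 − $806.10 = $1,880.90.
Bill 4, $215: deductible already satisfied, so owner's share is 30% × $215 = $64.50. Owner owes $64.50 (running OOP $1,653.40). Plan pays $215 − $64.50 = $150.50.

$150.50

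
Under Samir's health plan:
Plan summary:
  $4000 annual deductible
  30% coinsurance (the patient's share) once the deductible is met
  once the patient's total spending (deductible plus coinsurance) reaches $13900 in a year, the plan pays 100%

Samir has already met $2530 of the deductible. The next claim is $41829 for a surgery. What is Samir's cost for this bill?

Deductible still to meet: $4000 − $2530 = $1470.
After the $1470 deductible portion, $41829 − $1470 = $40359 is subject to coinsurance.
Coinsurance: $40359 × 30% = $12107.70.
Patient responsibility before any cap: $1470 + $12107.70 = $13577.70.
Adding $13577.70 to the $2530 already spent would give $16107.70, which exceeds the $13900 cap; the patient pays just $13900 − $2530 = $11370.

$11370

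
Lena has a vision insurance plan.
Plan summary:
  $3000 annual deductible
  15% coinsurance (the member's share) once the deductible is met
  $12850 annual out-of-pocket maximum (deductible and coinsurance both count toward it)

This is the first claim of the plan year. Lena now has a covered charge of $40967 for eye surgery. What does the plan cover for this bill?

$32271.95

Deductible not yet touched, so the first $3000 of the bill goes to the deductible.
That leaves $40967 − $3000 = $37967 for coinsurance.
15% of $37967 = $5695.05 falls to the member.
Member responsibility before any cap: $3000 + $5695.05 = $8695.05.
Year-to-date out-of-pocket becomes $0 + $8695.05 = $8695.05, still under the $12850 maximum, so no cap applies.
The insurer covers the remainder: $40967 − $8695.05 = $32271.95.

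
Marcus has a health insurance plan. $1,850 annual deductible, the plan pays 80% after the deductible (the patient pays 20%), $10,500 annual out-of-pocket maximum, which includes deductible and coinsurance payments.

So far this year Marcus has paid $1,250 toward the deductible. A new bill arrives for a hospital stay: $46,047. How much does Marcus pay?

$9,250

$1,250 of the $1,850 deductible is already met, leaving $600.
After the $600 deductible portion, $46,047 − $600 = $45,447 is subject to coinsurance.
Patient's 20% share of $45,447 is $9,089.40.
So the patient owes $600 + $9,089.40 = $9,689.40 before any cap.
Adding $9,689.40 to the $1,250 already spent would give $10,939.40, which exceeds the $10,500 cap; the patient pays just $10,500 − $1,250 = $9,250.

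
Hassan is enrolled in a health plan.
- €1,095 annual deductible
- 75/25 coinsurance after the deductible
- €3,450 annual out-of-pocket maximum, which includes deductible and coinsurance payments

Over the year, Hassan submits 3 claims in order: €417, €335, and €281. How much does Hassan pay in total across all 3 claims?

€1,033

Claim 1 (€417): fully absorbed by the deductible. Patient owes €417 (running OOP €417).
Claim 2 (€335): fully absorbed by the deductible. Cost to patient: €335. OOP to date €752.
Claim 3 (€281): entire amount goes to the deductible. Patient pays €281; OOP now €1,033.
Total paid by the patient: €417 + €335 + €281 = €1,033.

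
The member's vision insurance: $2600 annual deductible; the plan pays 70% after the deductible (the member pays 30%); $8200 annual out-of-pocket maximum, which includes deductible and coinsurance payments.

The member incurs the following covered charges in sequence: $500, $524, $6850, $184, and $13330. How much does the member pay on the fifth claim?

$3962.60

#1 ($500): fully absorbed by the deductible. Member owes $500 (running OOP $500).
#2 ($524): all of it applies to the deductible. Cost to member: $524. OOP to date $1024.
#3 ($6850): $1576 finishes the deductible; $5274 goes to coinsurance; member's 30% is $1582.20. Member owes $3158.20 (running OOP $4182.20).
#4 ($184): 30% coinsurance on $184 = $55.20. Cost to member: $55.20. OOP to date $4237.40.
#5 ($13330): deductible already satisfied, so member's share is 30% × $13330 = $3999. OOP would hit $8236.40 > $8200, so the cap limits the member to $8200 − $4237.40 = $3962.60.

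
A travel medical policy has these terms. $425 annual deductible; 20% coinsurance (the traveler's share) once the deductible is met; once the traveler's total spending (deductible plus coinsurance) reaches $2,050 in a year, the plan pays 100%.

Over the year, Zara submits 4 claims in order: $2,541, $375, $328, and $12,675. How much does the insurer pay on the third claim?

Claim 1 ($2,541): $425 to deductible, leaving $2,116; 20% of $2,116 = $423.20. Traveler pays $848.20; OOP now $848.20. Insurer: $2,541 − $848.20 = $1,692.80.
Claim 2 ($375): deductible already satisfied, so traveler's share is 20% × $375 = $75. Cost to traveler: $75. OOP to date $923.20. Insurer: $375 − $75 = $300.
Claim 3 ($328): 20% coinsurance on $328 = $65.60. Traveler pays $65.60; OOP now $988.80. Plan pays $328 − $65.60 = $262.40.

$262.40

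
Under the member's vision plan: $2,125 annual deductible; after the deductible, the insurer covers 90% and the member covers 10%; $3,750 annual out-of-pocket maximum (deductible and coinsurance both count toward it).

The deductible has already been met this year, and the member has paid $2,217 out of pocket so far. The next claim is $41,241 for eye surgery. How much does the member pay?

$1,533

With the deductible met, the entire $41,241 is subject to coinsurance.
10% of $41,241 = $4,124.10 falls to the member.
Year-to-date out-of-pocket would reach $2,217 + $4,124.10 = $6,341.10, above the $3,750 maximum, so the member pays only $3,750 − $2,217 = $1,533.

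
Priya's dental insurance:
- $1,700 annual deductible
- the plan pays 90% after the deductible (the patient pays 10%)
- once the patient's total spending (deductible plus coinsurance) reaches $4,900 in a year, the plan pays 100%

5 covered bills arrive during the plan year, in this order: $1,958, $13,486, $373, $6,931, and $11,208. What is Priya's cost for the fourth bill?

$693.10

Claim 1 ($1,958): deductible takes $1,700, $258 remains; 10% of $258 = $25.80. Patient pays $1,725.80; OOP now $1,725.80.
Claim 2 ($13,486): 10% coinsurance on $13,486 = $1,348.60. Patient pays $1,348.60; OOP now $3,074.40.
Claim 3 ($373): deductible already satisfied, so patient's share is 10% × $373 = $37.30. Cost to patient: $37.30. OOP to date $3,111.70.
Claim 4 ($6,931): deductible already satisfied, so patient's share is 10% × $6,931 = $693.10. Cost to patient: $693.10. OOP to date $3,804.80.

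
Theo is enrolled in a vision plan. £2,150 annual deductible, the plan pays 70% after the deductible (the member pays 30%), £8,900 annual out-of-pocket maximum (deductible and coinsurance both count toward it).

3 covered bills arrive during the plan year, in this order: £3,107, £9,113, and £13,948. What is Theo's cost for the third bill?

£3,729

#1 (£3,107): deductible takes £2,150, £957 remains; coinsurance £957 × 30% = £287.10. Member pays £2,437.10; OOP now £2,437.10.
#2 (£9,113): deductible already satisfied, so member's share is 30% × £9,113 = £2,733.90. Member owes £2,733.90 (running OOP £5,171).
#3 (£13,948): deductible met; 30% of £13,948 = £4,184.40. OOP would hit £9,355.40 > £8,900, so the cap limits the member to £8,900 − £5,171 = £3,729.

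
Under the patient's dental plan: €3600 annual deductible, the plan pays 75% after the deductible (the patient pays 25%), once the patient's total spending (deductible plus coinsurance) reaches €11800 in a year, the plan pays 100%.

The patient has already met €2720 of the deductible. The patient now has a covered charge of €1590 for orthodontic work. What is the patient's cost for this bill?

€1057.50

Remaining deductible: €3600 − €2720 = €880.
After the €880 deductible portion, €1590 − €880 = €710 is subject to coinsurance.
Patient's 25% share of €710 is €177.50.
That puts the patient's cost at €880 + €177.50 = €1057.50 before any cap.
Year-to-date out-of-pocket becomes €2720 + €1057.50 = €3777.50, still under the €11800 maximum, so no cap applies.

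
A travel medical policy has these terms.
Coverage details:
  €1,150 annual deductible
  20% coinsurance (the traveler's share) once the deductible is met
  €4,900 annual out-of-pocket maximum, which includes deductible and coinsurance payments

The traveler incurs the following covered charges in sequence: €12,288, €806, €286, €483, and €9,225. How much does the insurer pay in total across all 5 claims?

Bill 1, €12,288: €1,150 finishes the deductible; €11,138 goes to coinsurance; traveler's 20% is €2,227.60. Traveler pays €3,377.60; OOP now €3,377.60. Plan pays €12,288 − €3,377.60 = €8,910.40.
Bill 2, €806: deductible already satisfied, so traveler's share is 20% × €806 = €161.20. Traveler owes €161.20 (running OOP €3,538.80). Insurer: €806 − €161.20 = €644.80.
Bill 3, €286: deductible met; 20% of €286 = €57.20. Traveler owes €57.20 (running OOP €3,596). Plan pays €286 − €57.20 = €228.80.
Bill 4, €483: 20% coinsurance on €483 = €96.60. Cost to traveler: €96.60. OOP to date €3,692.60. Plan pays €483 − €96.60 = €386.40.
Bill 5, €9,225: deductible met; 20% of €9,225 = €1,845. OOP would hit €5,537.60 > €4,900, so the cap limits the traveler to €4,900 − €3,692.60 = €1,207.40. Insurer: €9,225 − €1,207.40 = €8,017.60.
Insurer total: €8,910.40 + €644.80 + €228.80 + €386.40 + €8,017.60 = €18,188.

€18,188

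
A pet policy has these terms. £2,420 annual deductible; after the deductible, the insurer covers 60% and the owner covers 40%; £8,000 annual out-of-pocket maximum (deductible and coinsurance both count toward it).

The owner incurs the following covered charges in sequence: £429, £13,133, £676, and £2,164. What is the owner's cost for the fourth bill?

£852.80

Claim 1 — £429: all of it applies to the deductible. Owner owes £429 (running OOP £429).
Claim 2 — £13,133: £1,991 to deductible, leaving £11,142; owner's 40% is £4,456.80. Owner pays £6,447.80; OOP now £6,876.80.
Claim 3 — £676: 40% coinsurance on £676 = £270.40. Owner owes £270.40 (running OOP £7,147.20).
Claim 4 — £2,164: 40% coinsurance on £2,164 = £865.60. Adding that to £7,147.20 gives £8,012.80, past the £8,000 cap; owner pays only £8,000 − £7,147.20 = £852.80.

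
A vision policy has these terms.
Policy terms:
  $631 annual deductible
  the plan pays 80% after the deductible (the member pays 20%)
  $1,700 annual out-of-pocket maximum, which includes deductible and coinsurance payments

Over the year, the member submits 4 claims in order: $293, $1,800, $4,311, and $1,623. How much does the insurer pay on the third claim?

Bill 1, $293: entire amount goes to the deductible. Member owes $293 (running OOP $293). Plan pays $293 − $293 = $0.
Bill 2, $1,800: deductible takes $338, $1,462 remains; coinsurance $1,462 × 20% = $292.40. Cost to member: $630.40. OOP to date $923.40. Insurer: $1,800 − $630.40 = $1,169.60.
Bill 3, $4,311: deductible met; 20% of $4,311 = $862.20. OOP would hit $1,785.60 > $1,700, so the cap limits the member to $1,700 − $923.40 = $776.60. Plan pays $4,311 − $776.60 = $3,534.40.

$3,534.40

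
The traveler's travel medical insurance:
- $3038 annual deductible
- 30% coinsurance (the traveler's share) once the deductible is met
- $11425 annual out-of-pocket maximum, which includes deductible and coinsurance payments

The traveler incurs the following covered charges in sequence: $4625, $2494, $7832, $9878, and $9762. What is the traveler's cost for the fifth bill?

Claim 1 ($4625): $3038 finishes the deductible; $1587 goes to coinsurance; coinsurance $1587 × 30% = $476.10. Cost to traveler: $3514.10. OOP to date $3514.10.
Claim 2 ($2494): 30% coinsurance on $2494 = $748.20. Traveler owes $748.20 (running OOP $4262.30).
Claim 3 ($7832): 30% coinsurance on $7832 = $2349.60. Traveler pays $2349.60; OOP now $6611.90.
Claim 4 ($9878): deductible met; 30% of $9878 = $2963.40. Cost to traveler: $2963.40. OOP to date $9575.30.
Claim 5 ($9762): deductible already satisfied, so traveler's share is 30% × $9762 = $2928.60. OOP would hit $12503.90 > $11425, so the cap limits the traveler to $11425 − $9575.30 = $1849.70.

$1849.70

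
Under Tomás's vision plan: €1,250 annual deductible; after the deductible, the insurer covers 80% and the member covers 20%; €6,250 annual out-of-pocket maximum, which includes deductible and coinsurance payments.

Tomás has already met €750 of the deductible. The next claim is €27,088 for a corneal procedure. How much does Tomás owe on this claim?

€5,500

€750 of the €1,250 deductible is already met, leaving €500.
That leaves €27,088 − €500 = €26,588 for coinsurance.
Member's 20% share of €26,588 is €5,317.60.
That puts the member's cost at €500 + €5,317.60 = €5,817.60 before any cap.
Adding €5,817.60 to the €750 already spent would give €6,567.60, which exceeds the €6,250 cap; the member pays just €6,250 − €750 = €5,500.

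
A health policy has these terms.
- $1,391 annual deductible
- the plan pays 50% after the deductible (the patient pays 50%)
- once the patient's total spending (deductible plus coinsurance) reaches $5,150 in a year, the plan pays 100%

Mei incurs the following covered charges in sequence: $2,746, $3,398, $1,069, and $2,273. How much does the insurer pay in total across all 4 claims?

$4,336

Claim 1 — $2,746: $1,391 finishes the deductible; $1,355 goes to coinsurance; 50% of $1,355 = $677.50. Cost to patient: $2,068.50. OOP to date $2,068.50. Insurer: $2,746 − $2,068.50 = $677.50.
Claim 2 — $3,398: deductible already satisfied, so patient's share is 50% × $3,398 = $1,699. Patient owes $1,699 (running OOP $3,767.50). Plan pays $3,398 − $1,699 = $1,699.
Claim 3 — $1,069: 50% coinsurance on $1,069 = $534.50. Cost to patient: $534.50. OOP to date $4,302. Insurer: $1,069 − $534.50 = $534.50.
Claim 4 — $2,273: deductible already satisfied, so patient's share is 50% × $2,273 = $1,136.50. OOP would hit $5,438.50 > $5,150, so the cap limits the patient to $5,150 − $4,302 = $848. Plan pays $2,273 − $848 = $1,425.
Insurer total: $677.50 + $1,699 + $534.50 + $1,425 = $4,336.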